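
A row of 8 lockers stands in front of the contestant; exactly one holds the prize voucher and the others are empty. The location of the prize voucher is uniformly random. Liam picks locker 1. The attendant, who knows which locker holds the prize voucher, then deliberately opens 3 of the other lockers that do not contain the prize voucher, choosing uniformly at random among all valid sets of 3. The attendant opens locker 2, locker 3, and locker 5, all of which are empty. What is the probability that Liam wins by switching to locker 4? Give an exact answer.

Condition on the true location of the prize voucher.
If it is in locker 1 (prior 1/8): the attendant has 35 equally likely choices, so probability 1/35; weight (1/8)·(1/35) = 1/280.
If it is in any of lockers 2, 3, and 5 (prior 1/8 each): that locker was opened and seen not to hold the prize — ruled out; weight (1/8)·0 = 0 each.
If it is in any of lockers 4, 6, 7, and 8 (prior 1/8 each): the attendant has 20 equally likely choices, so probability 1/20; weight (1/8)·(1/20) = 1/160 each.
The weights sum to 1/35.
So P(the prize voucher in locker 4 | the attendant opened locker 2, locker 3, and locker 5) = (1/160) / (1/35) = 7/32.

7/32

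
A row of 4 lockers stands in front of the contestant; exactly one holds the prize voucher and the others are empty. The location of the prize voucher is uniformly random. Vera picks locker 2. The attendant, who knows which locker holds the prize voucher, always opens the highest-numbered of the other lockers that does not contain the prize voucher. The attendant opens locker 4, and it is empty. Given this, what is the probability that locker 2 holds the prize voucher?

1/3

Condition on the true location of the prize voucher.
If it is in any of lockers 1, 2, and 3 (prior 1/4 each): locker 4 is the highest-numbered option available, probability 1; weight (1/4)·1 = 1/4 each.
If it is in locker 4 (prior 1/4): the attendant opened locker 4, so this case is ruled out; weight (1/4)·0 = 0.
The weights sum to 3/4.
So P(the prize voucher in locker 2 | the attendant opened locker 4) = (1/4) / (3/4) = 1/3.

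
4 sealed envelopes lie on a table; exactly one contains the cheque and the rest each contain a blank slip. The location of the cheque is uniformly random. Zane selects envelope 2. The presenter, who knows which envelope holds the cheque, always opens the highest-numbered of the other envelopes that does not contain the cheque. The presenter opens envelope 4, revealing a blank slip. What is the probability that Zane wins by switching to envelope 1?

Apply Bayes' rule, conditioning on where the cheque actually is.
If it is in any of envelopes 1, 2, and 3 (prior 1/4 each): envelope 4 is the highest-numbered option available, probability 1; weight (1/4)·1 = 1/4 each.
If it is in envelope 4 (prior 1/4): the presenter opened envelope 4, so this case is ruled out; weight (1/4)·0 = 0.
The weights sum to 3/4.
So P(the cheque in envelope 1 | the presenter opened envelope 4) = (1/4) / (3/4) = 1/3.

1/3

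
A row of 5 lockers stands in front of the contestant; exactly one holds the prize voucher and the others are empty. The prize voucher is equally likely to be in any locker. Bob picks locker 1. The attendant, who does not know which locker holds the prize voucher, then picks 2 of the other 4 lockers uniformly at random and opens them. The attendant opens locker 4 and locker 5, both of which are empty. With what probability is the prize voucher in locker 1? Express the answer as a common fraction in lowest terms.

1/3

Because the attendant chose which lockers to open without knowing where the prize voucher is, the choice is independent of the prize location. Learning that none of the 2 opened lockers holds the prize voucher simply rules out those 2 locations and leaves the remaining 3 lockers still equally likely by symmetry.
So P(the prize voucher in locker 1) = 1/3.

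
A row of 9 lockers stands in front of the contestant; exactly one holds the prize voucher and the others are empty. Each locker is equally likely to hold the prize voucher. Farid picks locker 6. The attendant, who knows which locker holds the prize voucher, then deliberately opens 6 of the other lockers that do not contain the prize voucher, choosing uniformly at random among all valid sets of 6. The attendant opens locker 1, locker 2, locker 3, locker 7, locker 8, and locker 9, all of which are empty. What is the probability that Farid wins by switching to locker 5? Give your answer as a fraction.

4/9

Apply Bayes' rule, conditioning on where the prize voucher actually is.
If it is in any of lockers 1, 2, 3, 7, 8, and 9 (prior 1/9 each): that locker was opened and seen not to hold the prize — ruled out; weight (1/9)·0 = 0 each.
If it is in either of lockers 4 and 5 (prior 1/9 each): the attendant has 7 equally likely choices, so probability 1/7; weight (1/9)·(1/7) = 1/63 each.
If it is in locker 6 (prior 1/9): the attendant has 28 equally likely choices, so probability 1/28; weight (1/9)·(1/28) = 1/252.
The weights sum to 1/28.
So P(the prize voucher in locker 5 | the attendant opened locker 1, locker 2, locker 3, locker 7, locker 8, and locker 9) = (1/63) / (1/28) = 4/9.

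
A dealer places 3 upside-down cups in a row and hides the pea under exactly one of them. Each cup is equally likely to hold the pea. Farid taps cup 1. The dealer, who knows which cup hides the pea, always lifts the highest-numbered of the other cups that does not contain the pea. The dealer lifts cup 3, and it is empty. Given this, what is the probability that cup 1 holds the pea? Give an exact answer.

1/2

Consider each possible location of the pea in turn.
If it is under either of cups 1 and 2 (prior 1/3 each): cup 3 is the highest-numbered option available, probability 1; weight (1/3)·1 = 1/3 each.
If it is under cup 3 (prior 1/3): the dealer opened cup 3, so this case is ruled out; weight (1/3)·0 = 0.
The weights sum to 2/3.
So P(the pea under cup 1 | the dealer opened cup 3) = (1/3) / (2/3) = 1/2.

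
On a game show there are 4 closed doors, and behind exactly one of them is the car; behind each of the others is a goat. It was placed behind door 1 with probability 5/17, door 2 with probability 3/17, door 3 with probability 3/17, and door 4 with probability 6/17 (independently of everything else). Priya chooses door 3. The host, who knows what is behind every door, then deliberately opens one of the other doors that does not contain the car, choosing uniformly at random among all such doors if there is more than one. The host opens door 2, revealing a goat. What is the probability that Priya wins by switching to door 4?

6/13

Apply Bayes' rule, conditioning on where the car actually is.
If it is behind door 1 (prior 5/17): the host has 2 equally likely choices, so probability 1/2; weight (5/17)·(1/2) = 5/34.
If it is behind door 2 (prior 3/17): the host opened door 2, so this case is ruled out; weight (3/17)·0 = 0.
If it is behind door 3 (prior 3/17): the host has 3 equally likely choices, so probability 1/3; weight (3/17)·(1/3) = 1/17.
If it is behind door 4 (prior 6/17): the host has 2 equally likely choices, so probability 1/2; weight (6/17)·(1/2) = 3/17.
The weights sum to 13/34.
So P(the car behind door 4 | the host opened door 2) = (3/17) / (13/34) = 6/13.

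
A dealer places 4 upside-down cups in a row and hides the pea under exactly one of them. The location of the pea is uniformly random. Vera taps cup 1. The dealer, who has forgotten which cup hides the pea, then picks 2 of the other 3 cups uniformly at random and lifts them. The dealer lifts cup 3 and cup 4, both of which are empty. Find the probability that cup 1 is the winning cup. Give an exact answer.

Because the dealer chose which cups to lift without knowing where the pea is, the choice is independent of the prize location. Learning that none of the 2 opened cups holds the pea simply rules out those 2 locations and leaves the remaining 2 cups still equally likely by symmetry.
So P(the pea under cup 1) = 1/2.

1/2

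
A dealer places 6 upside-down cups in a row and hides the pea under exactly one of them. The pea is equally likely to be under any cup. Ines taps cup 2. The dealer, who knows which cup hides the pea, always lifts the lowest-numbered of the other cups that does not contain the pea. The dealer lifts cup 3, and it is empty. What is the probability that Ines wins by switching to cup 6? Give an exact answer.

0

Consider each possible location of the pea in turn.
If it is under cup 1 (prior 1/6): cup 3 is the lowest-numbered option available, probability 1; weight (1/6)·1 = 1/6.
If it is under any of cups 2, 4, 5, and 6 (prior 1/6 each): the dealer would have opened cup 1 instead, probability 0; weight (1/6)·0 = 0 each.
If it is under cup 3 (prior 1/6): the dealer opened cup 3, so this case is ruled out; weight (1/6)·0 = 0.
The weights sum to 1/6.
So P(the pea under cup 6 | the dealer opened cup 3) = 0 / (1/6) = 0.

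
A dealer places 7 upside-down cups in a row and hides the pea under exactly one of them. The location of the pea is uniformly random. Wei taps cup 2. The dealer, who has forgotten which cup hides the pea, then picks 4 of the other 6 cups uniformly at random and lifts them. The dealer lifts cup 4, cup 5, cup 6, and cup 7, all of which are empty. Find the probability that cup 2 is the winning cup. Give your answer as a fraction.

Apply Bayes' rule, conditioning on where the pea actually is.
If it is under any of cups 1, 2, and 3 (prior 1/7 each): the dealer picks exactly this set with probability 1/15 regardless, and none is the prize; weight (1/7)·(1/15) = 1/105 each.
If it is under any of cups 4, 5, 6, and 7 (prior 1/7 each): that cup was opened and seen not to hold the prize — ruled out; weight (1/7)·0 = 0 each.
The weights sum to 1/35.
So P(the pea under cup 2 | the dealer opened cup 4, cup 5, cup 6, and cup 7) = (1/105) / (1/35) = 1/3.

1/3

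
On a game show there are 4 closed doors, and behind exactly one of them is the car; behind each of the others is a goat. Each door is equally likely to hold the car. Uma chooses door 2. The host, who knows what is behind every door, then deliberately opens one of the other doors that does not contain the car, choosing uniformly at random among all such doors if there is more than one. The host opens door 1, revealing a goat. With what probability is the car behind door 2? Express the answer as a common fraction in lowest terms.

Apply Bayes' rule, conditioning on where the car actually is.
If it is behind door 1 (prior 1/4): the host opened door 1, so this case is ruled out; weight (1/4)·0 = 0.
If it is behind door 2 (prior 1/4): the host has 3 equally likely choices, so probability 1/3; weight (1/4)·(1/3) = 1/12.
If it is behind either of doors 3 and 4 (prior 1/4 each): the host has 2 equally likely choices, so probability 1/2; weight (1/4)·(1/2) = 1/8 each.
The weights sum to 1/3.
So P(the car behind door 2 | the host opened door 1) = (1/12) / (1/3) = 1/4.

1/4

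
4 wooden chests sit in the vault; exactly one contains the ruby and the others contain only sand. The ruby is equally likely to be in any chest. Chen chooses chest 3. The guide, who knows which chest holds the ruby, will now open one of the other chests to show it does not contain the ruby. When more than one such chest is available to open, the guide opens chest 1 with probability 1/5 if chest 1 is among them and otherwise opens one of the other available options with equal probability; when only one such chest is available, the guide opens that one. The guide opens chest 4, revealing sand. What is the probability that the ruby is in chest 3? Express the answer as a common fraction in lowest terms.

4/17

Condition on the true location of the ruby.
If it is in chest 1 (prior 1/4): chest 1 holds the prize so is unavailable; the guide chooses uniformly among the 2 others, probability 1/2; weight (1/4)·(1/2) = 1/8.
If it is in chest 2 (prior 1/4): chest 1 is available but not opened, probability 4/5; weight (1/4)·(4/5) = 1/5.
If it is in chest 3 (prior 1/4): chest 1 is available but not opened; chest 4 gets probability (1 − 1/5)/2 = 2/5; weight (1/4)·(2/5) = 1/10.
If it is in chest 4 (prior 1/4): the guide opened chest 4, so this case is ruled out; weight (1/4)·0 = 0.
The weights sum to 17/40.
So P(the ruby in chest 3 | the guide opened chest 4) = (1/10) / (17/40) = 4/17.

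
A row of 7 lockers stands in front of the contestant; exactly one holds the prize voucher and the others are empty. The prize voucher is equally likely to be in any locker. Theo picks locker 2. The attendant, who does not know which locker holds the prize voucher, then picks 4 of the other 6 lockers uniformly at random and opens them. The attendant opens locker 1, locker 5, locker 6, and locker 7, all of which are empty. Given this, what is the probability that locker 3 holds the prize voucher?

1/3

Condition on the true location of the prize voucher.
If it is in any of lockers 1, 5, 6, and 7 (prior 1/7 each): that locker was opened and seen not to hold the prize — ruled out; weight (1/7)·0 = 0 each.
If it is in any of lockers 2, 3, and 4 (prior 1/7 each): the attendant picks exactly this set with probability 1/15 regardless, and none is the prize; weight (1/7)·(1/15) = 1/105 each.
The weights sum to 1/35.
So P(the prize voucher in locker 3 | the attendant opened locker 1, locker 5, locker 6, and locker 7) = (1/105) / (1/35) = 1/3.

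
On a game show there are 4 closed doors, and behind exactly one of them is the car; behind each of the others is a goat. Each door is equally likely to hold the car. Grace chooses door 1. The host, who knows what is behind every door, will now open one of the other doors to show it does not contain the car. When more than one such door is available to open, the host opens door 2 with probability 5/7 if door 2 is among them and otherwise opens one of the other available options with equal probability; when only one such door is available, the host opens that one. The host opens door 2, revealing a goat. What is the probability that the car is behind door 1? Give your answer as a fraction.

Condition on the true location of the car.
If it is behind any of doors 1, 3, and 4 (prior 1/4 each): door 2 is available, opened with probability 5/7; weight (1/4)·(5/7) = 5/28 each.
If it is behind door 2 (prior 1/4): the host opened door 2, so this case is ruled out; weight (1/4)·0 = 0.
The weights sum to 15/28.
So P(the car behind door 1 | the host opened door 2) = (5/28) / (15/28) = 1/3.

1/3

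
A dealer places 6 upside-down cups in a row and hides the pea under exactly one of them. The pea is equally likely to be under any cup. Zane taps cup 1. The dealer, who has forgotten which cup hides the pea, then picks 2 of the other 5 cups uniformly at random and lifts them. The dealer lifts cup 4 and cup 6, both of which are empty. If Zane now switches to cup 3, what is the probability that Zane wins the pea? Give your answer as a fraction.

Apply Bayes' rule, conditioning on where the pea actually is.
If it is under any of cups 1, 2, 3, and 5 (prior 1/6 each): the dealer picks exactly this set with probability 1/10 regardless, and none is the prize; weight (1/6)·(1/10) = 1/60 each.
If it is under either of cups 4 and 6 (prior 1/6 each): that cup was opened and seen not to hold the prize — ruled out; weight (1/6)·0 = 0 each.
The weights sum to 1/15.
So P(the pea under cup 3 | the dealer opened cup 4 and cup 6) = (1/60) / (1/15) = 1/4.

1/4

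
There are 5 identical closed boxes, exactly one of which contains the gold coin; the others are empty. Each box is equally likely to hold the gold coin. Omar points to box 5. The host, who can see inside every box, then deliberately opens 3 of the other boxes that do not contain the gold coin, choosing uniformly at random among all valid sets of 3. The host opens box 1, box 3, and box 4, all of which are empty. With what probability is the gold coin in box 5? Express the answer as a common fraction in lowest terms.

1/5

Apply Bayes' rule, conditioning on where the gold coin actually is.
If it is in any of boxes 1, 3, and 4 (prior 1/5 each): that box was opened and seen not to hold the prize — ruled out; weight (1/5)·0 = 0 each.
If it is in box 2 (prior 1/5): the host has no choice, probability 1; weight (1/5)·1 = 1/5.
If it is in box 5 (prior 1/5): the host has 4 equally likely choices, so probability 1/4; weight (1/5)·(1/4) = 1/20.
The weights sum to 1/4.
So P(the gold coin in box 5 | the host opened box 1, box 3, and box 4) = (1/20) / (1/4) = 1/5.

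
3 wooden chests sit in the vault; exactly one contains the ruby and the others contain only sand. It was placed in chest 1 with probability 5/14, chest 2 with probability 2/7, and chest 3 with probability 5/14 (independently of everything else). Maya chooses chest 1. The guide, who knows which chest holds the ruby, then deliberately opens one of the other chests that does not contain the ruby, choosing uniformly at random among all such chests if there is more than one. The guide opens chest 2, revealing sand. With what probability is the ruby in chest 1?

Consider each possible location of the ruby in turn.
If it is in chest 1 (prior 5/14): the guide has 2 equally likely choices, so probability 1/2; weight (5/14)·(1/2) = 5/28.
If it is in chest 2 (prior 2/7): the guide opened chest 2, so this case is ruled out; weight (2/7)·0 = 0.
If it is in chest 3 (prior 5/14): the guide has no choice, probability 1; weight (5/14)·1 = 5/14.
The weights sum to 15/28.
So P(the ruby in chest 1 | the guide opened chest 2) = (5/28) / (15/28) = 1/3.

1/3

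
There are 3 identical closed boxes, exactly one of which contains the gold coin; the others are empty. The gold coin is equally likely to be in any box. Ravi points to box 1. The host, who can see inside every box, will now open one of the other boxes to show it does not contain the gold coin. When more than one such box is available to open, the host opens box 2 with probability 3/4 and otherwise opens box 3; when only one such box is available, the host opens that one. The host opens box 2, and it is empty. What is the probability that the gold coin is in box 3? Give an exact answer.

Condition on the true location of the gold coin.
If it is in box 1 (prior 1/3): box 2 is available, opened with probability 3/4; weight (1/3)·(3/4) = 1/4.
If it is in box 2 (prior 1/3): the host opened box 2, so this case is ruled out; weight (1/3)·0 = 0.
If it is in box 3 (prior 1/3): only box 2 is available, probability 1; weight (1/3)·1 = 1/3.
The weights sum to 7/12.
So P(the gold coin in box 3 | the host opened box 2) = (1/3) / (7/12) = 4/7.

4/7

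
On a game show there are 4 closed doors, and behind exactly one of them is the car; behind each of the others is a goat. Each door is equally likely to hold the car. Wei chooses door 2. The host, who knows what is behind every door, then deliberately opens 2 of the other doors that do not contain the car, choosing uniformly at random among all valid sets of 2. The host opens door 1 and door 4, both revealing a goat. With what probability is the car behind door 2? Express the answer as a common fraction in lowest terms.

1/4

Consider each possible location of the car in turn.
If it is behind either of doors 1 and 4 (prior 1/4 each): that door was opened and seen not to hold the prize — ruled out; weight (1/4)·0 = 0 each.
If it is behind door 2 (prior 1/4): the host has 3 equally likely choices, so probability 1/3; weight (1/4)·(1/3) = 1/12.
If it is behind door 3 (prior 1/4): the host has no choice, probability 1; weight (1/4)·1 = 1/4.
The weights sum to 1/3.
So P(the car behind door 2 | the host opened door 1 and door 4) = (1/12) / (1/3) = 1/4.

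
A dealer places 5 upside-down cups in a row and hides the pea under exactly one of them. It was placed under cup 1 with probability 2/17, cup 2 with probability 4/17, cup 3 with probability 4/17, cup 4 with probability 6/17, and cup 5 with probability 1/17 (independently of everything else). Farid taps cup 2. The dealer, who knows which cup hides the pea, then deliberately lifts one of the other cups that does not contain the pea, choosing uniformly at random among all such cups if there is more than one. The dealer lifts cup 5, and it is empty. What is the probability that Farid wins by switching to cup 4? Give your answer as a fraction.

Condition on the true location of the pea.
If it is under cup 1 (prior 2/17): the dealer has 3 equally likely choices, so probability 1/3; weight (2/17)·(1/3) = 2/51.
If it is under cup 2 (prior 4/17): the dealer has 4 equally likely choices, so probability 1/4; weight (4/17)·(1/4) = 1/17.
If it is under cup 3 (prior 4/17): the dealer has 3 equally likely choices, so probability 1/3; weight (4/17)·(1/3) = 4/51.
If it is under cup 4 (prior 6/17): the dealer has 3 equally likely choices, so probability 1/3; weight (6/17)·(1/3) = 2/17.
If it is under cup 5 (prior 1/17): the dealer opened cup 5, so this case is ruled out; weight (1/17)·0 = 0.
The weights sum to 5/17.
So P(the pea under cup 4 | the dealer opened cup 5) = (2/17) / (5/17) = 2/5.

2/5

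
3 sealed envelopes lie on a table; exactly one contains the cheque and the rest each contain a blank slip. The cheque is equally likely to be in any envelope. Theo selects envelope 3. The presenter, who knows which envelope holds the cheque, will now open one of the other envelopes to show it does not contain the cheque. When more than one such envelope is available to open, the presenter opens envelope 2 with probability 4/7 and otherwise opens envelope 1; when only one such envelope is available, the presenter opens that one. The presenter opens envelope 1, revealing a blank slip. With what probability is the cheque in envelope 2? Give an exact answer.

7/10

Condition on the true location of the cheque.
If it is in envelope 1 (prior 1/3): the presenter opened envelope 1, so this case is ruled out; weight (1/3)·0 = 0.
If it is in envelope 2 (prior 1/3): only envelope 1 is available, probability 1; weight (1/3)·1 = 1/3.
If it is in envelope 3 (prior 1/3): envelope 2 is available but not opened, probability 3/7; weight (1/3)·(3/7) = 1/7.
The weights sum to 10/21.
So P(the cheque in envelope 2 | the presenter opened envelope 1) = (1/3) / (10/21) = 7/10.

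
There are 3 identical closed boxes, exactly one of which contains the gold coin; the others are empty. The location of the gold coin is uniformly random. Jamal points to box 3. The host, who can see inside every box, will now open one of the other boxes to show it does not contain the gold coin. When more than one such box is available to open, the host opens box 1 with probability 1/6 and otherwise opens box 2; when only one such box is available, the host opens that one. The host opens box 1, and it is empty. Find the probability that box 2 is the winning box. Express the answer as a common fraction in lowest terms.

6/7

Condition on the true location of the gold coin.
If it is in box 1 (prior 1/3): the host opened box 1, so this case is ruled out; weight (1/3)·0 = 0.
If it is in box 2 (prior 1/3): only box 1 is available, probability 1; weight (1/3)·1 = 1/3.
If it is in box 3 (prior 1/3): box 1 is available, opened with probability 1/6; weight (1/3)·(1/6) = 1/18.
The weights sum to 7/18.
So P(the gold coin in box 2 | the host opened box 1) = (1/3) / (7/18) = 6/7.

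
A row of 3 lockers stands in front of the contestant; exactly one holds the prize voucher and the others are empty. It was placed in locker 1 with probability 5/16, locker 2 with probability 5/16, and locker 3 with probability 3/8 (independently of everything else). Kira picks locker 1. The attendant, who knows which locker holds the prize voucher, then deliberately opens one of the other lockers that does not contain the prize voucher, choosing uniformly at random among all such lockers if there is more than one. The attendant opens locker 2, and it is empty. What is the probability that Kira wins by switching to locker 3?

12/17

Condition on the true location of the prize voucher.
If it is in locker 1 (prior 5/16): the attendant has 2 equally likely choices, so probability 1/2; weight (5/16)·(1/2) = 5/32.
If it is in locker 2 (prior 5/16): the attendant opened locker 2, so this case is ruled out; weight (5/16)·0 = 0.
If it is in locker 3 (prior 3/8): the attendant has no choice, probability 1; weight (3/8)·1 = 3/8.
The weights sum to 17/32.
So P(the prize voucher in locker 3 | the attendant opened locker 2) = (3/8) / (17/32) = 12/17.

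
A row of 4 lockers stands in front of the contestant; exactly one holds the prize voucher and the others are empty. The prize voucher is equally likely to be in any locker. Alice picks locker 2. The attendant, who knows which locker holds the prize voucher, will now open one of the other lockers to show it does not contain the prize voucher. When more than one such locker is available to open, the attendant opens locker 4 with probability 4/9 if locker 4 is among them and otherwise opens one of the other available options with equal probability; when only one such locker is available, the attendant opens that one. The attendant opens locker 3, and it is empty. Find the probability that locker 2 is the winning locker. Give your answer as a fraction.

5/24

Consider each possible location of the prize voucher in turn.
If it is in locker 1 (prior 1/4): locker 4 is available but not opened, probability 5/9; weight (1/4)·(5/9) = 5/36.
If it is in locker 2 (prior 1/4): locker 4 is available but not opened; locker 3 gets probability (1 − 4/9)/2 = 5/18; weight (1/4)·(5/18) = 5/72.
If it is in locker 3 (prior 1/4): the attendant opened locker 3, so this case is ruled out; weight (1/4)·0 = 0.
If it is in locker 4 (prior 1/4): locker 4 holds the prize so is unavailable; the attendant chooses uniformly among the 2 others, probability 1/2; weight (1/4)·(1/2) = 1/8.
The weights sum to 1/3.
So P(the prize voucher in locker 2 | the attendant opened locker 3) = (5/72) / (1/3) = 5/24.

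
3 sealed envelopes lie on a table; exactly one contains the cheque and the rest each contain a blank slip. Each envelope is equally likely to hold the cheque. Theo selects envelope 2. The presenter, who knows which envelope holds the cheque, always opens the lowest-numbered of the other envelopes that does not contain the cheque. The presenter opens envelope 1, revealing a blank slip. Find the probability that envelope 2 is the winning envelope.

1/2

Apply Bayes' rule, conditioning on where the cheque actually is.
If it is in envelope 1 (prior 1/3): the presenter opened envelope 1, so this case is ruled out; weight (1/3)·0 = 0.
If it is in either of envelopes 2 and 3 (prior 1/3 each): envelope 1 is the lowest-numbered option available, probability 1; weight (1/3)·1 = 1/3 each.
The weights sum to 2/3.
So P(the cheque in envelope 2 | the presenter opened envelope 1) = (1/3) / (2/3) = 1/2.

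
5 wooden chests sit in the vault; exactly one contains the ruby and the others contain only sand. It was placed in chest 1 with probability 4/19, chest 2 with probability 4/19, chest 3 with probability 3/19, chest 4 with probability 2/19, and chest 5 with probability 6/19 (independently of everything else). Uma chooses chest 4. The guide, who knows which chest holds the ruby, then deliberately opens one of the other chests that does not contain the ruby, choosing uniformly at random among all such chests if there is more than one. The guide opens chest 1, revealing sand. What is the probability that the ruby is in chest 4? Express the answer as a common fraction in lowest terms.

3/29

Condition on the true location of the ruby.
If it is in chest 1 (prior 4/19): the guide opened chest 1, so this case is ruled out; weight (4/19)·0 = 0.
If it is in chest 2 (prior 4/19): the guide has 3 equally likely choices, so probability 1/3; weight (4/19)·(1/3) = 4/57.
If it is in chest 3 (prior 3/19): the guide has 3 equally likely choices, so probability 1/3; weight (3/19)·(1/3) = 1/19.
If it is in chest 4 (prior 2/19): the guide has 4 equally likely choices, so probability 1/4; weight (2/19)·(1/4) = 1/38.
If it is in chest 5 (prior 6/19): the guide has 3 equally likely choices, so probability 1/3; weight (6/19)·(1/3) = 2/19.
The weights sum to 29/114.
So P(the ruby in chest 4 | the guide opened chest 1) = (1/38) / (29/114) = 3/29.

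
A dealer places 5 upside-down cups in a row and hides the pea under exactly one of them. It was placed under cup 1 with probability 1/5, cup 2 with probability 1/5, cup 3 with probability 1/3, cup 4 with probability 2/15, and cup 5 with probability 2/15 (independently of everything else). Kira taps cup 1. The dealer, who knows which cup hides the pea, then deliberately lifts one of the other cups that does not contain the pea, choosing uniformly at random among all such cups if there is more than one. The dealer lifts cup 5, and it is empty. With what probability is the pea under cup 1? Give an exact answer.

9/49

Consider each possible location of the pea in turn.
If it is under cup 1 (prior 1/5): the dealer has 4 equally likely choices, so probability 1/4; weight (1/5)·(1/4) = 1/20.
If it is under cup 2 (prior 1/5): the dealer has 3 equally likely choices, so probability 1/3; weight (1/5)·(1/3) = 1/15.
If it is under cup 3 (prior 1/3): the dealer has 3 equally likely choices, so probability 1/3; weight (1/3)·(1/3) = 1/9.
If it is under cup 4 (prior 2/15): the dealer has 3 equally likely choices, so probability 1/3; weight (2/15)·(1/3) = 2/45.
If it is under cup 5 (prior 2/15): the dealer opened cup 5, so this case is ruled out; weight (2/15)·0 = 0.
The weights sum to 49/180.
So P(the pea under cup 1 | the dealer opened cup 5) = (1/20) / (49/180) = 9/49.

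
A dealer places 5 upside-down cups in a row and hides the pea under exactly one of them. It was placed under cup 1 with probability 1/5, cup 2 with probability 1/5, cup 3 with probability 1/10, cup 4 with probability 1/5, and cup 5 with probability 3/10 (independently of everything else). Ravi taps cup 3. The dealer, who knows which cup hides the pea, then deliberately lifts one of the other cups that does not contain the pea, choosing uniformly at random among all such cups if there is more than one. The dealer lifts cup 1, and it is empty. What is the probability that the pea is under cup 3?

Apply Bayes' rule, conditioning on where the pea actually is.
If it is under cup 1 (prior 1/5): the dealer opened cup 1, so this case is ruled out; weight (1/5)·0 = 0.
If it is under either of cups 2 and 4 (prior 1/5 each): the dealer has 3 equally likely choices, so probability 1/3; weight (1/5)·(1/3) = 1/15 each.
If it is under cup 3 (prior 1/10): the dealer has 4 equally likely choices, so probability 1/4; weight (1/10)·(1/4) = 1/40.
If it is under cup 5 (prior 3/10): the dealer has 3 equally likely choices, so probability 1/3; weight (3/10)·(1/3) = 1/10.
The weights sum to 31/120.
So P(the pea under cup 3 | the dealer opened cup 1) = (1/40) / (31/120) = 3/31.

3/31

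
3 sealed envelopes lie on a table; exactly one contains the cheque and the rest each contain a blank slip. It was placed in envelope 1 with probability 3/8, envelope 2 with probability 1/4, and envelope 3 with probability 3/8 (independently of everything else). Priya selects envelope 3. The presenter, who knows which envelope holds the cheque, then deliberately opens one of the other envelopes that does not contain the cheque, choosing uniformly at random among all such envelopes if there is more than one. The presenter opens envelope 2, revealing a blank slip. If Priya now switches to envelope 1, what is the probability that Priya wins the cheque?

Consider each possible location of the cheque in turn.
If it is in envelope 1 (prior 3/8): the presenter has no choice, probability 1; weight (3/8)·1 = 3/8.
If it is in envelope 2 (prior 1/4): the presenter opened envelope 2, so this case is ruled out; weight (1/4)·0 = 0.
If it is in envelope 3 (prior 3/8): the presenter has 2 equally likely choices, so probability 1/2; weight (3/8)·(1/2) = 3/16.
The weights sum to 9/16.
So P(the cheque in envelope 1 | the presenter opened envelope 2) = (3/8) / (9/16) = 2/3.

2/3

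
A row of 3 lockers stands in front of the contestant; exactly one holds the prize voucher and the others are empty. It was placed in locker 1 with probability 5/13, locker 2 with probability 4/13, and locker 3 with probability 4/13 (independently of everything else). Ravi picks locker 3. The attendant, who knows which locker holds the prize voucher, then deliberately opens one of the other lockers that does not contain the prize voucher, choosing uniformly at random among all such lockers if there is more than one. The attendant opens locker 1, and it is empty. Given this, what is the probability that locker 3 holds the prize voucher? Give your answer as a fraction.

Apply Bayes' rule, conditioning on where the prize voucher actually is.
If it is in locker 1 (prior 5/13): the attendant opened locker 1, so this case is ruled out; weight (5/13)·0 = 0.
If it is in locker 2 (prior 4/13): the attendant has no choice, probability 1; weight (4/13)·1 = 4/13.
If it is in locker 3 (prior 4/13): the attendant has 2 equally likely choices, so probability 1/2; weight (4/13)·(1/2) = 2/13.
The weights sum to 6/13.
So P(the prize voucher in locker 3 | the attendant opened locker 1) = (2/13) / (6/13) = 1/3.

1/3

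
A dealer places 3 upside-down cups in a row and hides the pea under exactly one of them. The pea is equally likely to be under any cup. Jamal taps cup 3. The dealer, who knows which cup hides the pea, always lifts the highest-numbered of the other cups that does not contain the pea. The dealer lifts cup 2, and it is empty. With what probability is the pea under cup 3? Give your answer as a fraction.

Apply Bayes' rule, conditioning on where the pea actually is.
If it is under either of cups 1 and 3 (prior 1/3 each): cup 2 is the highest-numbered option available, probability 1; weight (1/3)·1 = 1/3 each.
If it is under cup 2 (prior 1/3): the dealer opened cup 2, so this case is ruled out; weight (1/3)·0 = 0.
The weights sum to 2/3.
So P(the pea under cup 3 | the dealer opened cup 2) = (1/3) / (2/3) = 1/2.

1/2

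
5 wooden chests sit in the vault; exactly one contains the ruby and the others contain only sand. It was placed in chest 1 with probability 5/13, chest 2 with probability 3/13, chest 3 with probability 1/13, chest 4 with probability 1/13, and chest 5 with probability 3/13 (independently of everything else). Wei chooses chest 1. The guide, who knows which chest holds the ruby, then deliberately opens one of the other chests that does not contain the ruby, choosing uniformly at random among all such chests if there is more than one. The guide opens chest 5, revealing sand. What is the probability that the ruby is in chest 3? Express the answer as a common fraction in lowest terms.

Apply Bayes' rule, conditioning on where the ruby actually is.
If it is in chest 1 (prior 5/13): the guide has 4 equally likely choices, so probability 1/4; weight (5/13)·(1/4) = 5/52.
If it is in chest 2 (prior 3/13): the guide has 3 equally likely choices, so probability 1/3; weight (3/13)·(1/3) = 1/13.
If it is in either of chests 3 and 4 (prior 1/13 each): the guide has 3 equally likely choices, so probability 1/3; weight (1/13)·(1/3) = 1/39 each.
If it is in chest 5 (prior 3/13): the guide opened chest 5, so this case is ruled out; weight (3/13)·0 = 0.
The weights sum to 35/156.
So P(the ruby in chest 3 | the guide opened chest 5) = (1/39) / (35/156) = 4/35.

4/35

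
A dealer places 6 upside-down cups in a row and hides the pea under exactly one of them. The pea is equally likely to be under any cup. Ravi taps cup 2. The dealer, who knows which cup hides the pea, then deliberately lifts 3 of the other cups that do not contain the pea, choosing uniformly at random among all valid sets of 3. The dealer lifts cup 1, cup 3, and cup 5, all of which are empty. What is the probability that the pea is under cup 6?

Condition on the true location of the pea.
If it is under any of cups 1, 3, and 5 (prior 1/6 each): that cup was opened and seen not to hold the prize — ruled out; weight (1/6)·0 = 0 each.
If it is under cup 2 (prior 1/6): the dealer has 10 equally likely choices, so probability 1/10; weight (1/6)·(1/10) = 1/60.
If it is under either of cups 4 and 6 (prior 1/6 each): the dealer has 4 equally likely choices, so probability 1/4; weight (1/6)·(1/4) = 1/24 each.
The weights sum to 1/10.
So P(the pea under cup 6 | the dealer opened cup 1, cup 3, and cup 5) = (1/24) / (1/10) = 5/12.

5/12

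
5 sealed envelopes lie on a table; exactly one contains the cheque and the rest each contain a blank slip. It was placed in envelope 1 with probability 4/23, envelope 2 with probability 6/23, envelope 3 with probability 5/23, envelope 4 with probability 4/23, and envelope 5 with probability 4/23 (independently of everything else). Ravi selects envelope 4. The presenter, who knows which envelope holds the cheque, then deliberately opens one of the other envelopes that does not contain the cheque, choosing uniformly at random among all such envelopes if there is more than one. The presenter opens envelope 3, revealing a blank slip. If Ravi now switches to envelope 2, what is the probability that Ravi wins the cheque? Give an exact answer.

6/17

Condition on the true location of the cheque.
If it is in either of envelopes 1 and 5 (prior 4/23 each): the presenter has 3 equally likely choices, so probability 1/3; weight (4/23)·(1/3) = 4/69 each.
If it is in envelope 2 (prior 6/23): the presenter has 3 equally likely choices, so probability 1/3; weight (6/23)·(1/3) = 2/23.
If it is in envelope 3 (prior 5/23): the presenter opened envelope 3, so this case is ruled out; weight (5/23)·0 = 0.
If it is in envelope 4 (prior 4/23): the presenter has 4 equally likely choices, so probability 1/4; weight (4/23)·(1/4) = 1/23.
The weights sum to 17/69.
So P(the cheque in envelope 2 | the presenter opened envelope 3) = (2/23) / (17/69) = 6/17.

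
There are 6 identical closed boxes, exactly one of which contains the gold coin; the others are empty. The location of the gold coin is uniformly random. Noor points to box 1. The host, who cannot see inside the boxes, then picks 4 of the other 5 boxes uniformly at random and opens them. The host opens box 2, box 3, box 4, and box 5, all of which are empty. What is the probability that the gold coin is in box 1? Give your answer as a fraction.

Because the host chose which boxes to open without knowing where the gold coin is, the choice is independent of the prize location. Learning that none of the 4 opened boxes holds the gold coin simply rules out those 4 locations and leaves the remaining 2 boxes still equally likely by symmetry.
So P(the gold coin in box 1) = 1/2.

1/2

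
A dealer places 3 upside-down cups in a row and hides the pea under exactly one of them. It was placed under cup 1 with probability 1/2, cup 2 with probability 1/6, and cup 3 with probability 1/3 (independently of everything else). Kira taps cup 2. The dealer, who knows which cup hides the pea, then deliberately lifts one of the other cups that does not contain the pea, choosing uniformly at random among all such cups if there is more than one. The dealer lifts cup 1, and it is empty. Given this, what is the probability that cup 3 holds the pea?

Apply Bayes' rule, conditioning on where the pea actually is.
If it is under cup 1 (prior 1/2): the dealer opened cup 1, so this case is ruled out; weight (1/2)·0 = 0.
If it is under cup 2 (prior 1/6): the dealer has 2 equally likely choices, so probability 1/2; weight (1/6)·(1/2) = 1/12.
If it is under cup 3 (prior 1/3): the dealer has no choice, probability 1; weight (1/3)·1 = 1/3.
The weights sum to 5/12.
So P(the pea under cup 3 | the dealer opened cup 1) = (1/3) / (5/12) = 4/5.

4/5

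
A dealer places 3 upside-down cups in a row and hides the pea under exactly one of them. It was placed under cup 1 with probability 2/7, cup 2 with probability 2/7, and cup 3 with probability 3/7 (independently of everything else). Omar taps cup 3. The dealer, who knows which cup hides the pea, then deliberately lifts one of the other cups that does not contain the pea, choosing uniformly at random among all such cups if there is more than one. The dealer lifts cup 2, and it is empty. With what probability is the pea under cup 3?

Apply Bayes' rule, conditioning on where the pea actually is.
If it is under cup 1 (prior 2/7): the dealer has no choice, probability 1; weight (2/7)·1 = 2/7.
If it is under cup 2 (prior 2/7): the dealer opened cup 2, so this case is ruled out; weight (2/7)·0 = 0.
If it is under cup 3 (prior 3/7): the dealer has 2 equally likely choices, so probability 1/2; weight (3/7)·(1/2) = 3/14.
The weights sum to 1/2.
So P(the pea under cup 3 | the dealer opened cup 2) = (3/14) / (1/2) = 3/7.

3/7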